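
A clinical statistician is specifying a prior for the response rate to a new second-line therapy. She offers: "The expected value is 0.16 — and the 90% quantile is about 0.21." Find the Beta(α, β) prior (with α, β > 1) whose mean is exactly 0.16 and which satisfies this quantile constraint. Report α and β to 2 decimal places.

α ≈ 14.85, β ≈ 77.98

With mean 0.16 fixed, write α = 0.16s, β = 0.84s where s = α+β.
Need P(θ < 0.21) = 0.9 under Beta(0.16s, 0.84s). Normal approximation: (q−m)/√(m(1−m)/s) ≈ z_{0.9} = 1.28, so s ≈ 0.16·0.84·(1.28)²/(0.21−0.16)² = 88.3.
At s = 88.3: P(θ<0.21) ≈ 0.895. Adjusting to match 0.9 gives s ≈ 92.83.
So α = 0.16·92.83 ≈ 14.85, β = 0.84·92.83 ≈ 77.98.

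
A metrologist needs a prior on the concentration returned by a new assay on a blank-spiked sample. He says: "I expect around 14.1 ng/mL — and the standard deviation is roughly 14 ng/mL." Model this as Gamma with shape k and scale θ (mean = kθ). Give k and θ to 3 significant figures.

For Gamma(k, scale θ): mean = kθ, variance = kθ², so CV = 1/√k.
CV = SD/mean = 14/14.1 = 0.9929, hence k = 1/CV² = 1.01.
Then θ = mean/k = 14.1/1.01 = 13.9.

k ≈ 1.01, θ ≈ 13.9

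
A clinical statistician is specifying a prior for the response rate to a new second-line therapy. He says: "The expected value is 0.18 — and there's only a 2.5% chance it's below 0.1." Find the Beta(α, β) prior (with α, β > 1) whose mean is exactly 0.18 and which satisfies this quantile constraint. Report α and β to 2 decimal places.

With mean 0.18 fixed, write α = 0.18s, β = 0.82s where s = α+β.
Need P(θ < 0.1) = 0.025 under Beta(0.18s, 0.82s). Normal approximation: (q−m)/√(m(1−m)/s) ≈ z_{0.025} = -1.96, so s ≈ 0.18·0.82·(-1.96)²/(0.1−0.18)² = 88.6.
At s = 88.6: P(θ<0.1) ≈ 0.013. Adjusting to match 0.025 gives s ≈ 70.30.
So α = 0.18·70.30 ≈ 12.65, β = 0.82·70.30 ≈ 57.65.

α ≈ 12.65, β ≈ 57.65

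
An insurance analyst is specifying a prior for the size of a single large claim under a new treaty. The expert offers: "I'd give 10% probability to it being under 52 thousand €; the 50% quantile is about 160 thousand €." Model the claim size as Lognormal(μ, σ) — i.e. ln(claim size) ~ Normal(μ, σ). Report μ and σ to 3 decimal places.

If T ~ Lognormal(μ,σ) then ln T ~ Normal(μ,σ), so the p-quantile of ln T is μ + z_p·σ.
ln(52) = 3.951 and ln(160) = 5.075; z_{0.1} = -1.282, z_{0.5} = 0.
σ = (5.075 − 3.951)/(0 − (-1.282)) = 0.877.
μ = 3.951 − (-1.282)·0.877 = 5.075.

μ ≈ 5.075, σ ≈ 0.877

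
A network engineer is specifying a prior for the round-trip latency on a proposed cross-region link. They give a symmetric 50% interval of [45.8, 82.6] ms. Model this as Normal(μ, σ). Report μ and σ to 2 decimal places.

μ = 64.20, σ = 27.28

A symmetric 50% interval runs μ ± z·σ with z = 0.6745.
Half-width = 18.4, so σ = 18.4/0.6745 = 27.28.
μ is the interval midpoint, 64.20.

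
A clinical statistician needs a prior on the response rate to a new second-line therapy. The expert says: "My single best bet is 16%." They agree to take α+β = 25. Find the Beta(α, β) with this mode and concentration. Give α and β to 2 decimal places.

α = 4.68, β = 20.32

For α,β > 1 the Beta mode is (α−1)/(α+β−2). With α+β = 25, the mode is (α−1)/23.
Set (α−1)/23 = 0.16 → α = 1 + 0.16·23 = 4.68.
β = 25 − α = 20.32.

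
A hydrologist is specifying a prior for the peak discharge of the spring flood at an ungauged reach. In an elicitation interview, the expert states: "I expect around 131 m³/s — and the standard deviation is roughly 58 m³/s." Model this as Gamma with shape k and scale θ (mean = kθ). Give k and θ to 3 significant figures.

k ≈ 5.1, θ ≈ 25.7

For Gamma(k, scale θ): mean = kθ, variance = kθ², so CV = 1/√k.
CV = SD/mean = 58/131 = 0.4427, hence k = 1/CV² = 5.1.
Then θ = mean/k = 131/5.1 = 25.7.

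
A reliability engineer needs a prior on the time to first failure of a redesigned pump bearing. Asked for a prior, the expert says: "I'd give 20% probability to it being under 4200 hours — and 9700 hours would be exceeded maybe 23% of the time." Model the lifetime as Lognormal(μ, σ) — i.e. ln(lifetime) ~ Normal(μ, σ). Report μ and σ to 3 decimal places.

If T ~ Lognormal(μ,σ) then ln T ~ Normal(μ,σ), so the p-quantile of ln T is μ + z_p·σ.
ln(4200) = 8.343 and ln(9700) = 9.18; z_{0.2} = -0.8416, z_{0.77} = 0.7388.
σ = (9.18 − 8.343)/(0.7388 − (-0.8416)) = 0.530.
μ = 8.343 − (-0.8416)·0.530 = 8.789.

μ ≈ 8.789, σ ≈ 0.530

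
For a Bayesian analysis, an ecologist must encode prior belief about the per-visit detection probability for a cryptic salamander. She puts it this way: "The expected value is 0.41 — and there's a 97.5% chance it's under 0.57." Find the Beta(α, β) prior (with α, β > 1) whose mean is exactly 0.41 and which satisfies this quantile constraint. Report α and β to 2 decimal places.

With mean 0.41 fixed, write α = 0.41s, β = 0.59s where s = α+β.
Need P(θ < 0.57) = 0.975 under Beta(0.41s, 0.59s). Normal approximation: (q−m)/√(m(1−m)/s) ≈ z_{0.975} = 1.96, so s ≈ 0.41·0.59·(1.96)²/(0.57−0.41)² = 36.3.
At s = 36.3: P(θ<0.57) ≈ 0.974. Adjusting to match 0.975 gives s ≈ 37.00.
So α = 0.41·37.00 ≈ 15.17, β = 0.59·37.00 ≈ 21.83.

α ≈ 15.17, β ≈ 21.83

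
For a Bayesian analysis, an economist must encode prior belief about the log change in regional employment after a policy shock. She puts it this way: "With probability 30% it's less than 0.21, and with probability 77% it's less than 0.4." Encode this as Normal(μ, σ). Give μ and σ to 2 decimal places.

For Normal(μ,σ), the p-quantile is μ + z_p·σ. Here z_{0.3} = -0.5244, z_{0.77} = 0.7388.
So 0.21 = μ − 0.5244σ and 0.4 = μ + 0.7388σ.
Subtracting: σ = (0.4 − 0.21)/(0.7388 − (-0.5244)) = 0.15.
Then μ = 0.21 − (-0.5244)·0.15 = 0.29.

μ = 0.29, σ = 0.15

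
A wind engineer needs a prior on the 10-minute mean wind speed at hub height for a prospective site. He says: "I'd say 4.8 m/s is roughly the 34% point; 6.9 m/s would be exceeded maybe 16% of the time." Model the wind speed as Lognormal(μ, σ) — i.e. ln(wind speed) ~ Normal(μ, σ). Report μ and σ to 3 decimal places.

μ ≈ 1.675, σ ≈ 0.258

If T ~ Lognormal(μ,σ) then ln T ~ Normal(μ,σ), so the p-quantile of ln T is μ + z_p·σ.
ln(4.8) = 1.569 and ln(6.9) = 1.932; z_{0.34} = -0.4125, z_{0.84} = 0.9945.
σ = (1.932 − 1.569)/(0.9945 − (-0.4125)) = 0.258.
μ = 1.569 − (-0.4125)·0.258 = 1.675.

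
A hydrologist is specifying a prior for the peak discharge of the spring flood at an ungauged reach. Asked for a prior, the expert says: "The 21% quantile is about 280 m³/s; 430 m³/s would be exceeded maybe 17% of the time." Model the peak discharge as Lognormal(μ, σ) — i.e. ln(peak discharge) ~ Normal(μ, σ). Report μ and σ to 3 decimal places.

μ ≈ 5.831, σ ≈ 0.244

If T ~ Lognormal(μ,σ) then ln T ~ Normal(μ,σ), so the p-quantile of ln T is μ + z_p·σ.
ln(280) = 5.635 and ln(430) = 6.064; z_{0.21} = -0.8064, z_{0.83} = 0.9542.
σ = (6.064 − 5.635)/(0.9542 − (-0.8064)) = 0.244.
μ = 5.635 − (-0.8064)·0.244 = 5.831.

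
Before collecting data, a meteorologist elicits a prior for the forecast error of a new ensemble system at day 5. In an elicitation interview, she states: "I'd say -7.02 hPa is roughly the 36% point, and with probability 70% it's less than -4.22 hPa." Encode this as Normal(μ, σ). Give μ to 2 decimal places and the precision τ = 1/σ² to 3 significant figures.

μ = -5.88, τ = 0.0994

The p-quantile of Normal(μ,σ) is μ + z_p·σ, with z_{0.36} = -0.3585 and z_{0.7} = 0.5244.
Eliminate σ: μ = (z₂·x₁ − z₁·x₂)/(z₂ − z₁) = (0.5244·-7.02 − (-0.3585)·-4.22)/0.8829 = -5.88.
Then σ = (x₂ − x₁)/(z₂ − z₁) = (-4.22 − -7.02)/0.8829 = 3.17.
Precision τ = 1/σ² = 1/3.172² = 0.0994.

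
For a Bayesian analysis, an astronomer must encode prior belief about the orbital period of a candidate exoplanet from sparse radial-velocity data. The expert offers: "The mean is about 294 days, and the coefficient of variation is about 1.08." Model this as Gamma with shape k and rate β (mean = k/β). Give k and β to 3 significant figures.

k ≈ 0.857, β ≈ 0.00292

For Gamma(k, rate β): mean = k/β, variance = k/β², so CV = 1/√k.
CV = 1.08, hence k = 1/CV² = 0.857.
Then β = k/mean = 0.857/294 = 0.00292.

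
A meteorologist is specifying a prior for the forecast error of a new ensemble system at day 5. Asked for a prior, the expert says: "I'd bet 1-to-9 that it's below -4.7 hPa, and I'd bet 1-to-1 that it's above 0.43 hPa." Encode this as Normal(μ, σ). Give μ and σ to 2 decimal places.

μ = 0.43, σ = 4.00

The p-quantile of Normal(μ,σ) is μ + z_p·σ, with z_{0.1} = -1.282 and z_{0.5} = 0.
Eliminate σ: μ = (z₂·x₁ − z₁·x₂)/(z₂ − z₁) = (0·-4.7 − (-1.282)·0.43)/1.282 = 0.43.
Then σ = (x₂ − x₁)/(z₂ − z₁) = (0.43 − -4.7)/1.282 = 4.00.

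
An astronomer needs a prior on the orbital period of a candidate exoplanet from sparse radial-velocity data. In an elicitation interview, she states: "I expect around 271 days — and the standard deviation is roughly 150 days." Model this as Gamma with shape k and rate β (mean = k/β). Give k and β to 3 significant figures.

For Gamma(k, rate β): mean = k/β, variance = k/β², so CV = 1/√k.
CV = SD/mean = 150/271 = 0.5535, hence k = 1/CV² = 3.26.
Then β = k/mean = 3.26/271 = 0.012.

k ≈ 3.26, β ≈ 0.012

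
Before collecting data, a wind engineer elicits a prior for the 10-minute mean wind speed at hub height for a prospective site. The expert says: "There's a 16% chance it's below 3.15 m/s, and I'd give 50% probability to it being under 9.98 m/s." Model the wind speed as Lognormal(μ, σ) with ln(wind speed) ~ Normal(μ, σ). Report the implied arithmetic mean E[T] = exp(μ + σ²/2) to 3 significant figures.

If T ~ Lognormal(μ,σ) then ln T ~ Normal(μ,σ), so the p-quantile of ln T is μ + z_p·σ.
ln(3.15) = 1.147 and ln(9.98) = 2.301; z_{0.16} = -0.9945, z_{0.5} = 0.
σ = (2.301 − 1.147)/(0 − (-0.9945)) = 1.160.
μ = 1.147 − (-0.9945)·1.160 = 2.301.
E[T] = exp(μ + σ²/2) = exp(2.301 + 0.6723) = 19.5 m/s.

E[T] ≈ 19.5 m/s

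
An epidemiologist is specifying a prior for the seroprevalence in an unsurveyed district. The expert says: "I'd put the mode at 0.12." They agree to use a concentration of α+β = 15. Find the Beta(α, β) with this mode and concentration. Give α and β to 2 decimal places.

For α,β > 1 the Beta mode is (α−1)/(α+β−2). With α+β = 15, the mode is (α−1)/13.
Set (α−1)/13 = 0.12 → α = 1 + 0.12·13 = 2.56.
β = 15 − α = 12.44.

α = 2.56, β = 12.44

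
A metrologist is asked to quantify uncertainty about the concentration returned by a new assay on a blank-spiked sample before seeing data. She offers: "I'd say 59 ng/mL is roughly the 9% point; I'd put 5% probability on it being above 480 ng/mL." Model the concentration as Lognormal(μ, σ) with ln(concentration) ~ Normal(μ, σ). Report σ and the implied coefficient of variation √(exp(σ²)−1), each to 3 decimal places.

σ ≈ 0.702, CV ≈ 0.798

If T ~ Lognormal(μ,σ) then ln T ~ Normal(μ,σ), so the p-quantile of ln T is μ + z_p·σ.
ln(59) = 4.078 and ln(480) = 6.174; z_{0.09} = -1.341, z_{0.95} = 1.645.
σ = (6.174 − 4.078)/(1.645 − (-1.341)) = 0.702.
μ = 4.078 − (-1.341)·0.702 = 5.019.
CV = √(exp(σ²)−1) = √(exp(0.4930)−1) = 0.798.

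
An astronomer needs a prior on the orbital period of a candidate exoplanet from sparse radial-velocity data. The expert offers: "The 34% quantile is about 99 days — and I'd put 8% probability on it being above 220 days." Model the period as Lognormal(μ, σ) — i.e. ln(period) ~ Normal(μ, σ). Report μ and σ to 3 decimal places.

If T ~ Lognormal(μ,σ) then ln T ~ Normal(μ,σ), so the p-quantile of ln T is μ + z_p·σ.
ln(99) = 4.595 and ln(220) = 5.394; z_{0.34} = -0.4125, z_{0.92} = 1.405.
σ = (5.394 − 4.595)/(1.405 − (-0.4125)) = 0.439.
μ = 4.595 − (-0.4125)·0.439 = 4.776.

μ ≈ 4.776, σ ≈ 0.439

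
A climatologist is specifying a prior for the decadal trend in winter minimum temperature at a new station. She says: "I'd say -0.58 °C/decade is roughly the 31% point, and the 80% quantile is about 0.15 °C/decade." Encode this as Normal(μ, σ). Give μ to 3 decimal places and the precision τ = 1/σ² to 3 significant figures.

μ = -0.309, τ = 3.36

For Normal(μ,σ), the p-quantile is μ + z_p·σ. Here z_{0.31} = -0.4959, z_{0.8} = 0.8416.
So -0.58 = μ − 0.4959σ and 0.15 = μ + 0.8416σ.
Subtracting: σ = (0.15 − -0.58)/(0.8416 − (-0.4959)) = 0.546.
Then μ = -0.58 − (-0.4959)·0.546 = -0.309.
Precision τ = 1/σ² = 1/0.5458² = 3.36.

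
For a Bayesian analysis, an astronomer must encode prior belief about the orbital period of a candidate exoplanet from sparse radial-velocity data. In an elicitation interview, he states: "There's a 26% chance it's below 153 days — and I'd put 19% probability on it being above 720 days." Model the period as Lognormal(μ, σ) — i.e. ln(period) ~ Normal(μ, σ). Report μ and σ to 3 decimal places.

If T ~ Lognormal(μ,σ) then ln T ~ Normal(μ,σ), so the p-quantile of ln T is μ + z_p·σ.
ln(153) = 5.03 and ln(720) = 6.579; z_{0.26} = -0.6433, z_{0.81} = 0.8779.
σ = (6.579 − 5.03)/(0.8779 − (-0.6433)) = 1.018.
μ = 5.03 − (-0.6433)·1.018 = 5.685.

μ ≈ 5.685, σ ≈ 1.018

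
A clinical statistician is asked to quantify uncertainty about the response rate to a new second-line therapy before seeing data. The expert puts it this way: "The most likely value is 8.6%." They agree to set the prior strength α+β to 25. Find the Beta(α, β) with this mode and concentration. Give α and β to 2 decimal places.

For α,β > 1 the Beta mode is (α−1)/(α+β−2). With α+β = 25, the mode is (α−1)/23.
Set (α−1)/23 = 0.086 → α = 1 + 0.086·23 = 2.98.
β = 25 − α = 22.02.

α = 2.98, β = 22.02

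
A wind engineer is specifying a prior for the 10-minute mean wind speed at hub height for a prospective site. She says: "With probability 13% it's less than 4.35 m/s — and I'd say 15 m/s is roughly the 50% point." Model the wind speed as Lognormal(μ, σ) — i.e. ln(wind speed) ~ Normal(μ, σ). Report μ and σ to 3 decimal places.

If T ~ Lognormal(μ,σ) then ln T ~ Normal(μ,σ), so the p-quantile of ln T is μ + z_p·σ.
ln(4.35) = 1.47 and ln(15) = 2.708; z_{0.13} = -1.126, z_{0.5} = 0.
σ = (2.708 − 1.47)/(0 − (-1.126)) = 1.099.
μ = 1.47 − (-1.126)·1.099 = 2.708.

μ ≈ 2.708, σ ≈ 1.099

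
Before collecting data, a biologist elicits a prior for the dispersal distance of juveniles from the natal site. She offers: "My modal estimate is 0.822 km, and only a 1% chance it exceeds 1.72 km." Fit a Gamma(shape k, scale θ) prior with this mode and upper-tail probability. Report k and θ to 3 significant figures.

Gamma(k,θ) with k>1 has mode (k−1)θ, so θ = 0.822/(k−1).
Need P(X < 1.72) = 0.99 with θ tied to k this way. Start at k = 2, θ = 0.822: P(X<1.72) ≈ 0.618.
Too low — raise k to concentrate. Iterating converges to k ≈ 9.93.
Then θ = 0.822/(9.93−1) ≈ 0.092.

k ≈ 9.93, θ ≈ 0.092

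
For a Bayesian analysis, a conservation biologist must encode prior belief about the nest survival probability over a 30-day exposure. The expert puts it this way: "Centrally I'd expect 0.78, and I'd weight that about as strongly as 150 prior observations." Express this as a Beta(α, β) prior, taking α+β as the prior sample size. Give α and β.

Under the effective-sample-size interpretation, Beta(α, β) has prior mean α/(α+β) and prior sample size α+β.
So α+β = 150 and α/(α+β) = 0.78, giving α = 0.78·150 = 117 and β = 150 − 117 = 33.

α = 117, β = 33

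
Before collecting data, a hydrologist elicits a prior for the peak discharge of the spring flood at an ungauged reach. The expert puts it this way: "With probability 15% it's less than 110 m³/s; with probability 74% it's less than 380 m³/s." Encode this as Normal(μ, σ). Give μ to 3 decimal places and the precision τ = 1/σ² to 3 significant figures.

For Normal(μ,σ), the p-quantile is μ + z_p·σ. Here z_{0.15} = -1.036, z_{0.74} = 0.6433.
So 110 = μ − 1.036σ and 380 = μ + 0.6433σ.
Subtracting: σ = (380 − 110)/(0.6433 − (-1.036)) = 160.735.
Then μ = 110 − (-1.036)·160.735 = 276.592.
Precision τ = 1/σ² = 1/160.7² = 3.87e-05.

μ = 276.592, τ = 3.87e-05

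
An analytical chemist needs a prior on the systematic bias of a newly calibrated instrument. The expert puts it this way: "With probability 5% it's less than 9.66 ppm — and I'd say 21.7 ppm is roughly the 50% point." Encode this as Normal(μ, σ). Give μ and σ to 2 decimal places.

μ = 21.70, σ = 7.32

For Normal(μ,σ), the p-quantile is μ + z_p·σ. Here z_{0.05} = -1.645, z_{0.5} = 0.
So 9.66 = μ − 1.645σ and 21.7 = μ + 0σ.
Subtracting: σ = (21.7 − 9.66)/(0 − (-1.645)) = 7.32.
Then μ = 9.66 − (-1.645)·7.32 = 21.70.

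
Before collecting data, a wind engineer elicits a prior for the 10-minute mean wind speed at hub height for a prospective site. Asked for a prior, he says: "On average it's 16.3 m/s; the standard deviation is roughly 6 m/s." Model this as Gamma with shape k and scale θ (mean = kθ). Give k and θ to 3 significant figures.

For Gamma(k, scale θ): mean = kθ, variance = kθ², so CV = 1/√k.
CV = SD/mean = 6/16.3 = 0.3681, hence k = 1/CV² = 7.38.
Then θ = mean/k = 16.3/7.38 = 2.21.

k ≈ 7.38, θ ≈ 2.21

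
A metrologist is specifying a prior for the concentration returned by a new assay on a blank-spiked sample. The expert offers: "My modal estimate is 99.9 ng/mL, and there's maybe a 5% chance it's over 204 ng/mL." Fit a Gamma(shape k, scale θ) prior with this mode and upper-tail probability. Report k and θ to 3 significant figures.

Gamma(k,θ) with k>1 has mode (k−1)θ, so θ = 99.9/(k−1).
Need P(X < 204) = 0.95 with θ tied to k this way. Start at k = 2, θ = 99.9: P(X<204) ≈ 0.605.
Too low — raise k to concentrate. Iterating converges to k ≈ 6.43.
Then θ = 99.9/(6.43−1) ≈ 18.4.

k ≈ 6.43, θ ≈ 18.4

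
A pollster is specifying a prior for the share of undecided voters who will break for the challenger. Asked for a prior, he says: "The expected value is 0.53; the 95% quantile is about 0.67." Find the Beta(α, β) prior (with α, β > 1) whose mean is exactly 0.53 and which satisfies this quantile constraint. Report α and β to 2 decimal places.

With mean 0.53 fixed, write α = 0.53s, β = 0.47s where s = α+β.
Need P(θ < 0.67) = 0.95 under Beta(0.53s, 0.47s). Normal approximation: (q−m)/√(m(1−m)/s) ≈ z_{0.95} = 1.64, so s ≈ 0.53·0.47·(1.64)²/(0.67−0.53)² = 34.4.
At s = 34.4: P(θ<0.67) ≈ 0.954. Adjusting to match 0.95 gives s ≈ 32.99.
So α = 0.53·32.99 ≈ 17.49, β = 0.47·32.99 ≈ 15.51.

α ≈ 17.49, β ≈ 15.51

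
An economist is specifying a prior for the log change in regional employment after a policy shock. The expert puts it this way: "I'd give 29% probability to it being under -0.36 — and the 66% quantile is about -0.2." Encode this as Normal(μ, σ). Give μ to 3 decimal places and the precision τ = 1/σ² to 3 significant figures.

μ = -0.268, τ = 36.4

For Normal(μ,σ), the p-quantile is μ + z_p·σ. Here z_{0.29} = -0.5534, z_{0.66} = 0.4125.
So -0.36 = μ − 0.5534σ and -0.2 = μ + 0.4125σ.
Subtracting: σ = (-0.2 − -0.36)/(0.4125 − (-0.5534)) = 0.166.
Then μ = -0.36 − (-0.5534)·0.166 = -0.268.
Precision τ = 1/σ² = 1/0.1657² = 36.4.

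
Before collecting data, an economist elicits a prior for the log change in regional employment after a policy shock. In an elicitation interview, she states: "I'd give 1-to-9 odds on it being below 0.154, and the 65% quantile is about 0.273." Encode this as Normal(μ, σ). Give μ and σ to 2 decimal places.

μ = 0.25, σ = 0.07

The p-quantile of Normal(μ,σ) is μ + z_p·σ, with z_{0.1} = -1.282 and z_{0.65} = 0.3853.
Eliminate σ: μ = (z₂·x₁ − z₁·x₂)/(z₂ − z₁) = (0.3853·0.154 − (-1.282)·0.273)/1.667 = 0.25.
Then σ = (x₂ − x₁)/(z₂ − z₁) = (0.273 − 0.154)/1.667 = 0.07.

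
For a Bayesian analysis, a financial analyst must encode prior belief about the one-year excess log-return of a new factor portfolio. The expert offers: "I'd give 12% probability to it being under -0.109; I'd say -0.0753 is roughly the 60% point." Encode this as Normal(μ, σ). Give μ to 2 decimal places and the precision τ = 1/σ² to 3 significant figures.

The p-quantile of Normal(μ,σ) is μ + z_p·σ, with z_{0.12} = -1.175 and z_{0.6} = 0.2533.
Eliminate σ: μ = (z₂·x₁ − z₁·x₂)/(z₂ − z₁) = (0.2533·-0.109 − (-1.175)·-0.0753)/1.428 = -0.08.
Then σ = (x₂ − x₁)/(z₂ − z₁) = (-0.0753 − -0.109)/1.428 = 0.02.
Precision τ = 1/σ² = 1/0.02359² = 1800.

μ = -0.08, τ = 1800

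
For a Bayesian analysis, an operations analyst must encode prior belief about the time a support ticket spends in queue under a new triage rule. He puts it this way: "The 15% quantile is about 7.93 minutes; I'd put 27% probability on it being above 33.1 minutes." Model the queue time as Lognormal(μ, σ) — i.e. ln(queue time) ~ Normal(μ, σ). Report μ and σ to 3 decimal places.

If T ~ Lognormal(μ,σ) then ln T ~ Normal(μ,σ), so the p-quantile of ln T is μ + z_p·σ.
ln(7.93) = 2.071 and ln(33.1) = 3.5; z_{0.15} = -1.036, z_{0.73} = 0.6128.
σ = (3.5 − 2.071)/(0.6128 − (-1.036)) = 0.866.
μ = 2.071 − (-1.036)·0.866 = 2.969.

μ ≈ 2.969, σ ≈ 0.866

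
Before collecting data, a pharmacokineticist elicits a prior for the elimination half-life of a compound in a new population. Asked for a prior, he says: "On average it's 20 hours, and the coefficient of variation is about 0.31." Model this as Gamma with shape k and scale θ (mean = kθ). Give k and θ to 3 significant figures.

k ≈ 10.4, θ ≈ 1.92

For Gamma(k, scale θ): mean = kθ, variance = kθ², so CV = 1/√k.
CV = 0.31, hence k = 1/CV² = 10.4.
Then θ = mean/k = 20/10.4 = 1.92.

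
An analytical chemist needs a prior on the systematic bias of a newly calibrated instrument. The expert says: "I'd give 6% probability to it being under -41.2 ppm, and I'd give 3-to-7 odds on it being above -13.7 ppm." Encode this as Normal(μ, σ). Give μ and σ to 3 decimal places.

μ = -20.636, σ = 13.226

The p-quantile of Normal(μ,σ) is μ + z_p·σ, with z_{0.06} = -1.555 and z_{0.7} = 0.5244.
Eliminate σ: μ = (z₂·x₁ − z₁·x₂)/(z₂ − z₁) = (0.5244·-41.2 − (-1.555)·-13.7)/2.079 = -20.636.
Then σ = (x₂ − x₁)/(z₂ − z₁) = (-13.7 − -41.2)/2.079 = 13.226.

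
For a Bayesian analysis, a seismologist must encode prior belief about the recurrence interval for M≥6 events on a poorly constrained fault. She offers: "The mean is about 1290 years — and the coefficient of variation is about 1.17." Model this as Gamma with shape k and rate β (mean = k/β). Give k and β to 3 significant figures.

For Gamma(k, rate β): mean = k/β, variance = k/β², so CV = 1/√k.
CV = 1.17, hence k = 1/CV² = 0.731.
Then β = k/mean = 0.731/1290 = 0.000566.

k ≈ 0.731, β ≈ 0.000566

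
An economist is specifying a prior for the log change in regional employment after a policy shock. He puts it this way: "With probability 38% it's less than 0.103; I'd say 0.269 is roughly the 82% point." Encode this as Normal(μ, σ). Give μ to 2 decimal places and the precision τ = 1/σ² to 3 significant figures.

μ = 0.14, τ = 54.1

The p-quantile of Normal(μ,σ) is μ + z_p·σ, with z_{0.38} = -0.3055 and z_{0.82} = 0.9154.
Eliminate σ: μ = (z₂·x₁ − z₁·x₂)/(z₂ − z₁) = (0.9154·0.103 − (-0.3055)·0.269)/1.221 = 0.14.
Then σ = (x₂ − x₁)/(z₂ − z₁) = (0.269 − 0.103)/1.221 = 0.14.
Precision τ = 1/σ² = 1/0.136² = 54.1.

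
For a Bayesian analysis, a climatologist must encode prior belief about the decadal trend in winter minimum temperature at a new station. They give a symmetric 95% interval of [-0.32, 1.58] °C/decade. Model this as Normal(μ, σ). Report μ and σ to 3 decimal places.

μ = 0.630, σ = 0.485

A symmetric 95% interval runs μ ± z·σ with z = 1.96.
Half-width = 0.95, so σ = 0.95/1.96 = 0.485.
μ is the interval midpoint, 0.630.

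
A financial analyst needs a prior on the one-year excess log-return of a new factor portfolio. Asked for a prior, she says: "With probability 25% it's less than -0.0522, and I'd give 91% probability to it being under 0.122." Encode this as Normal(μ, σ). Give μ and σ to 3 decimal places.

For Normal(μ,σ), the p-quantile is μ + z_p·σ. Here z_{0.25} = -0.6745, z_{0.91} = 1.341.
So -0.0522 = μ − 0.6745σ and 0.122 = μ + 1.341σ.
Subtracting: σ = (0.122 − -0.0522)/(1.341 − (-0.6745)) = 0.086.
Then μ = -0.0522 − (-0.6745)·0.086 = 0.006.

μ = 0.006, σ = 0.086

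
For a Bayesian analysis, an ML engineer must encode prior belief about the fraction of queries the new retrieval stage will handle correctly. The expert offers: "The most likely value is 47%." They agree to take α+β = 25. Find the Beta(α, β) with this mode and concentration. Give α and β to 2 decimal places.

α = 11.81, β = 13.19

For α,β > 1 the Beta mode is (α−1)/(α+β−2). With α+β = 25, the mode is (α−1)/23.
Set (α−1)/23 = 0.47 → α = 1 + 0.47·23 = 11.81.
β = 25 − α = 13.19.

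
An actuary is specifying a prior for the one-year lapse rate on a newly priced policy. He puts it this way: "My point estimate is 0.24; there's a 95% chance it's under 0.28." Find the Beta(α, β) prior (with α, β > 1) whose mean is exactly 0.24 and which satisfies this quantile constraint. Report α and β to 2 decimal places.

α ≈ 77.26, β ≈ 244.65

With mean 0.24 fixed, write α = 0.24s, β = 0.76s where s = α+β.
Need P(θ < 0.28) = 0.95 under Beta(0.24s, 0.76s). Normal approximation: (q−m)/√(m(1−m)/s) ≈ z_{0.95} = 1.64, so s ≈ 0.24·0.76·(1.64)²/(0.28−0.24)² = 308.4.
At s = 308.4: P(θ<0.28) ≈ 0.946. Adjusting to match 0.95 gives s ≈ 321.91.
So α = 0.24·321.91 ≈ 77.26, β = 0.76·321.91 ≈ 244.65.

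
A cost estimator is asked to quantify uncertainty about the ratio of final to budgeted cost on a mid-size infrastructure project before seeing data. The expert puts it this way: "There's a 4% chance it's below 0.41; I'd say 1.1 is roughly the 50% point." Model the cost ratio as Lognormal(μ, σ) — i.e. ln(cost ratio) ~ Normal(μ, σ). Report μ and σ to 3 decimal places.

μ ≈ 0.095, σ ≈ 0.564

If T ~ Lognormal(μ,σ) then ln T ~ Normal(μ,σ), so the p-quantile of ln T is μ + z_p·σ.
ln(0.41) = -0.8916 and ln(1.1) = 0.09531; z_{0.04} = -1.751, z_{0.5} = 0.
σ = (0.09531 − -0.8916)/(0 − (-1.751)) = 0.564.
μ = -0.8916 − (-1.751)·0.564 = 0.095.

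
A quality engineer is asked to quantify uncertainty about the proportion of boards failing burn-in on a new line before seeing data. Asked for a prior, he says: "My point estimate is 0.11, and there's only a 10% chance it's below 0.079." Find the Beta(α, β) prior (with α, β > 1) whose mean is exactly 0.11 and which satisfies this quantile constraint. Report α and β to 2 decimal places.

α ≈ 16.93, β ≈ 136.97

With mean 0.11 fixed, write α = 0.11s, β = 0.89s where s = α+β.
Need P(θ < 0.079) = 0.1 under Beta(0.11s, 0.89s). Normal approximation: (q−m)/√(m(1−m)/s) ≈ z_{0.1} = -1.28, so s ≈ 0.11·0.89·(-1.28)²/(0.079−0.11)² = 167.3.
At s = 167.3: P(θ<0.079) ≈ 0.090. Adjusting to match 0.1 gives s ≈ 153.90.
So α = 0.11·153.90 ≈ 16.93, β = 0.89·153.90 ≈ 136.97.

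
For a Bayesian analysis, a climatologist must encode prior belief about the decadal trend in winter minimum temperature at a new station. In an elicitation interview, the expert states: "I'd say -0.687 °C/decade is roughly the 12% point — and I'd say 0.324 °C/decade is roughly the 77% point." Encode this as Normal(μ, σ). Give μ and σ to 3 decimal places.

μ = -0.066, σ = 0.528

For Normal(μ,σ), the p-quantile is μ + z_p·σ. Here z_{0.12} = -1.175, z_{0.77} = 0.7388.
So -0.687 = μ − 1.175σ and 0.324 = μ + 0.7388σ.
Subtracting: σ = (0.324 − -0.687)/(0.7388 − (-1.175)) = 0.528.
Then μ = -0.687 − (-1.175)·0.528 = -0.066.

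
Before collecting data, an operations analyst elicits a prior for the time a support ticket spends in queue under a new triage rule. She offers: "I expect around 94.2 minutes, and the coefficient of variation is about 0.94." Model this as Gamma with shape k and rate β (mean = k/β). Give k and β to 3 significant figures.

For Gamma(k, rate β): mean = k/β, variance = k/β², so CV = 1/√k.
CV = 0.94, hence k = 1/CV² = 1.13.
Then β = k/mean = 1.13/94.2 = 0.012.

k ≈ 1.13, β ≈ 0.012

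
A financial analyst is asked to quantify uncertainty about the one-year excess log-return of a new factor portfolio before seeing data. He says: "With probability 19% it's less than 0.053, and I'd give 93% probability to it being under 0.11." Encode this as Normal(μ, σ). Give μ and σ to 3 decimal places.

For Normal(μ,σ), the p-quantile is μ + z_p·σ. Here z_{0.19} = -0.8779, z_{0.93} = 1.476.
So 0.053 = μ − 0.8779σ and 0.11 = μ + 1.476σ.
Subtracting: σ = (0.11 − 0.053)/(1.476 − (-0.8779)) = 0.024.
Then μ = 0.053 − (-0.8779)·0.024 = 0.074.

μ = 0.074, σ = 0.024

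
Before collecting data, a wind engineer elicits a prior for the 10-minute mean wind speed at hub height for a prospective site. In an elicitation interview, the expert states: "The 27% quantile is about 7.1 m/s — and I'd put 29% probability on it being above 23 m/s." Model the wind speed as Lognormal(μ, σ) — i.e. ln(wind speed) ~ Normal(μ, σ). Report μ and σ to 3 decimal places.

If T ~ Lognormal(μ,σ) then ln T ~ Normal(μ,σ), so the p-quantile of ln T is μ + z_p·σ.
ln(7.1) = 1.96 and ln(23) = 3.135; z_{0.27} = -0.6128, z_{0.71} = 0.5534.
σ = (3.135 − 1.96)/(0.5534 − (-0.6128)) = 1.008.
μ = 1.96 − (-0.6128)·1.008 = 2.578.

μ ≈ 2.578, σ ≈ 1.008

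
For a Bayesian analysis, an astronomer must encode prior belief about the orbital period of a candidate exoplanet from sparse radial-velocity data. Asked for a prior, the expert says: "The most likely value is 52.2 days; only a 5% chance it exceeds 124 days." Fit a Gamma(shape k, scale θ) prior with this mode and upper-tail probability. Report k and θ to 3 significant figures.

Gamma(k,θ) with k>1 has mode (k−1)θ, so θ = 52.2/(k−1).
Need P(X < 124) = 0.95 with θ tied to k this way. Start at k = 2, θ = 52.2: P(X<124) ≈ 0.686.
Too low — raise k to concentrate. Iterating converges to k ≈ 4.65.
Then θ = 52.2/(4.65−1) ≈ 14.3.

k ≈ 4.65, θ ≈ 14.3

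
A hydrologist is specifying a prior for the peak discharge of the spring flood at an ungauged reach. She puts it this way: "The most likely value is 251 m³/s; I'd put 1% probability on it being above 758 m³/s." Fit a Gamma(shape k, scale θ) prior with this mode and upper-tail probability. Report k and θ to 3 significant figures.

Gamma(k,θ) with k>1 has mode (k−1)θ, so θ = 251/(k−1).
Need P(X < 758) = 0.99 with θ tied to k this way. Start at k = 2, θ = 251: P(X<758) ≈ 0.804.
Too low — raise k to concentrate. Iterating converges to k ≈ 4.68.
Then θ = 251/(4.68−1) ≈ 68.2.

k ≈ 4.68, θ ≈ 68.2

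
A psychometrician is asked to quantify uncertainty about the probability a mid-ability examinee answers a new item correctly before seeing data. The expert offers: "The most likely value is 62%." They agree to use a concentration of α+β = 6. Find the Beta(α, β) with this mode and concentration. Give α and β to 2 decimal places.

For α,β > 1 the Beta mode is (α−1)/(α+β−2). With α+β = 6, the mode is (α−1)/4.
Set (α−1)/4 = 0.62 → α = 1 + 0.62·4 = 3.48.
β = 6 − α = 2.52.

α = 3.48, β = 2.52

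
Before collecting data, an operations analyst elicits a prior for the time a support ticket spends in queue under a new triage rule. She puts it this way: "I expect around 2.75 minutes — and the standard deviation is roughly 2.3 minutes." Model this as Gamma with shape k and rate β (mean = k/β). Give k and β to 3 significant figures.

k ≈ 1.43, β ≈ 0.52

For Gamma(k, rate β): mean = k/β, variance = k/β², so CV = 1/√k.
CV = SD/mean = 2.3/2.75 = 0.8364, hence k = 1/CV² = 1.43.
Then β = k/mean = 1.43/2.75 = 0.52.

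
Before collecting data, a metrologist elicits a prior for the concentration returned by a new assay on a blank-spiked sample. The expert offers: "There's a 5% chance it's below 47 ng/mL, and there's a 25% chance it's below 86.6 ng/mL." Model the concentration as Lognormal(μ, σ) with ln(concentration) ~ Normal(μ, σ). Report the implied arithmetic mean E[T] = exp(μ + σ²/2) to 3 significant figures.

If T ~ Lognormal(μ,σ) then ln T ~ Normal(μ,σ), so the p-quantile of ln T is μ + z_p·σ.
ln(47) = 3.85 and ln(86.6) = 4.461; z_{0.05} = -1.645, z_{0.25} = -0.6745.
σ = (4.461 − 3.85)/(-0.6745 − (-1.645)) = 0.630.
μ = 3.85 − (-1.645)·0.630 = 4.886.
E[T] = exp(μ + σ²/2) = exp(4.886 + 0.1983) = 161 ng/mL.

E[T] ≈ 161 ng/mL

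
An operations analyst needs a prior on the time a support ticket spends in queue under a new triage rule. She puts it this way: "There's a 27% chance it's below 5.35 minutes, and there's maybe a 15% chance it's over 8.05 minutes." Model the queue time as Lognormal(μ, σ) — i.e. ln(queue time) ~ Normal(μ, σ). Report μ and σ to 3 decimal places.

If T ~ Lognormal(μ,σ) then ln T ~ Normal(μ,σ), so the p-quantile of ln T is μ + z_p·σ.
ln(5.35) = 1.677 and ln(8.05) = 2.086; z_{0.27} = -0.6128, z_{0.85} = 1.036.
σ = (2.086 − 1.677)/(1.036 − (-0.6128)) = 0.248.
μ = 1.677 − (-0.6128)·0.248 = 1.829.

μ ≈ 1.829, σ ≈ 0.248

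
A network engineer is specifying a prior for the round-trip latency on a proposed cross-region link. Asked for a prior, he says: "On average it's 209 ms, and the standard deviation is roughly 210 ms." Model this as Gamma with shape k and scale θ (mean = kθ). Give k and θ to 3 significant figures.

For Gamma(k, scale θ): mean = kθ, variance = kθ², so CV = 1/√k.
CV = SD/mean = 210/209 = 1.005, hence k = 1/CV² = 0.99.
Then θ = mean/k = 209/0.99 = 211.

k ≈ 0.99, θ ≈ 211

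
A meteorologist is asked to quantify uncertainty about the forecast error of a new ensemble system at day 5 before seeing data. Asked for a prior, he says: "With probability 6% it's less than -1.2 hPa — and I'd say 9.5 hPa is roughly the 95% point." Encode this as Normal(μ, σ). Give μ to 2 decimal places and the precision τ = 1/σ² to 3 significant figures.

μ = 4.00, τ = 0.0894

For Normal(μ,σ), the p-quantile is μ + z_p·σ. Here z_{0.06} = -1.555, z_{0.95} = 1.645.
So -1.2 = μ − 1.555σ and 9.5 = μ + 1.645σ.
Subtracting: σ = (9.5 − -1.2)/(1.645 − (-1.555)) = 3.34.
Then μ = -1.2 − (-1.555)·3.34 = 4.00.
Precision τ = 1/σ² = 1/3.344² = 0.0894.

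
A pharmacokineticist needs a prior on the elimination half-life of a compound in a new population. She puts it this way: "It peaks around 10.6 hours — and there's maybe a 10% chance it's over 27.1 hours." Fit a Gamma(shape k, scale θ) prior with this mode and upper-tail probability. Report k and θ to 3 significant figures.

k ≈ 3.18, θ ≈ 4.87

Gamma(k,θ) with k>1 has mode (k−1)θ, so θ = 10.6/(k−1).
Need P(X < 27.1) = 0.9 with θ tied to k this way. Start at k = 2, θ = 10.6: P(X<27.1) ≈ 0.724.
Too low — raise k to concentrate. Iterating converges to k ≈ 3.18.
Then θ = 10.6/(3.18−1) ≈ 4.87.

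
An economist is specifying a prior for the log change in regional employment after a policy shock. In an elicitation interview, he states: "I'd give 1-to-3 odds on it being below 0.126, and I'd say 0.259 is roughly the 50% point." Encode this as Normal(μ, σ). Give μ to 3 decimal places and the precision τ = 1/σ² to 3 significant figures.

For Normal(μ,σ), the p-quantile is μ + z_p·σ. Here z_{0.25} = -0.6745, z_{0.5} = 0.
So 0.126 = μ − 0.6745σ and 0.259 = μ + 0σ.
Subtracting: σ = (0.259 − 0.126)/(0 − (-0.6745)) = 0.197.
Then μ = 0.126 − (-0.6745)·0.197 = 0.259.
Precision τ = 1/σ² = 1/0.1972² = 25.7.

μ = 0.259, τ = 25.7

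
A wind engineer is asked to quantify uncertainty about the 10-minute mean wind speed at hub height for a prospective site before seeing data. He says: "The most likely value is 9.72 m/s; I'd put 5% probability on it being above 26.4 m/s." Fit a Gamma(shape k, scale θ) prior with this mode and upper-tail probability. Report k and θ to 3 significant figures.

k ≈ 3.69, θ ≈ 3.61

Gamma(k,θ) with k>1 has mode (k−1)θ, so θ = 9.72/(k−1).
Need P(X < 26.4) = 0.95 with θ tied to k this way. Start at k = 2, θ = 9.72: P(X<26.4) ≈ 0.754.
Too low — raise k to concentrate. Iterating converges to k ≈ 3.69.
Then θ = 9.72/(3.69−1) ≈ 3.61.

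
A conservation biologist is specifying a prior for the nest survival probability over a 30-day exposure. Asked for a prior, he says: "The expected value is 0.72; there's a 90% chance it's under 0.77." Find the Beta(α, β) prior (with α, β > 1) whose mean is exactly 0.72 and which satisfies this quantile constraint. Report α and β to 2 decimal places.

α ≈ 92.14, β ≈ 35.83

With mean 0.72 fixed, write α = 0.72s, β = 0.28s where s = α+β.
Need P(θ < 0.77) = 0.9 under Beta(0.72s, 0.28s). Normal approximation: (q−m)/√(m(1−m)/s) ≈ z_{0.9} = 1.28, so s ≈ 0.72·0.28·(1.28)²/(0.77−0.72)² = 132.4.
At s = 132.4: P(θ<0.77) ≈ 0.904. Adjusting to match 0.9 gives s ≈ 127.97.
So α = 0.72·127.97 ≈ 92.14, β = 0.28·127.97 ≈ 35.83.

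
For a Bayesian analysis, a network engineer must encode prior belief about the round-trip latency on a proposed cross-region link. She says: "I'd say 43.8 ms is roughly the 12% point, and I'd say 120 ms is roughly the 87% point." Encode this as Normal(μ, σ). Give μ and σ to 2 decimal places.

The p-quantile of Normal(μ,σ) is μ + z_p·σ, with z_{0.12} = -1.175 and z_{0.87} = 1.126.
Eliminate σ: μ = (z₂·x₁ − z₁·x₂)/(z₂ − z₁) = (1.126·43.8 − (-1.175)·120)/2.301 = 82.70.
Then σ = (x₂ − x₁)/(z₂ − z₁) = (120 − 43.8)/2.301 = 33.11.

μ = 82.70, σ = 33.11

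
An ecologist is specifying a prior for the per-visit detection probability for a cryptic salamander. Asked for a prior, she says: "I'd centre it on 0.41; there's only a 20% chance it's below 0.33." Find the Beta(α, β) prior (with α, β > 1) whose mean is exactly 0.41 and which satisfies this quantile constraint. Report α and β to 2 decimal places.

α ≈ 11.18, β ≈ 16.09

With mean 0.41 fixed, write α = 0.41s, β = 0.59s where s = α+β.
Need P(θ < 0.33) = 0.2 under Beta(0.41s, 0.59s). Normal approximation: (q−m)/√(m(1−m)/s) ≈ z_{0.2} = -0.842, so s ≈ 0.41·0.59·(-0.842)²/(0.33−0.41)² = 26.8.
At s = 26.8: P(θ<0.33) ≈ 0.202. Adjusting to match 0.2 gives s ≈ 27.28.
So α = 0.41·27.28 ≈ 11.18, β = 0.59·27.28 ≈ 16.09.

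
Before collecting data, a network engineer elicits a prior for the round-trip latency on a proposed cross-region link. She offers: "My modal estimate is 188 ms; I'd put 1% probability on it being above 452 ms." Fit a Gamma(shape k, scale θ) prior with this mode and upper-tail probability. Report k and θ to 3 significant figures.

k ≈ 7.15, θ ≈ 30.6

Gamma(k,θ) with k>1 has mode (k−1)θ, so θ = 188/(k−1).
Need P(X < 452) = 0.99 with θ tied to k this way. Start at k = 2, θ = 188: P(X<452) ≈ 0.692.
Too low — raise k to concentrate. Iterating converges to k ≈ 7.15.
Then θ = 188/(7.15−1) ≈ 30.6.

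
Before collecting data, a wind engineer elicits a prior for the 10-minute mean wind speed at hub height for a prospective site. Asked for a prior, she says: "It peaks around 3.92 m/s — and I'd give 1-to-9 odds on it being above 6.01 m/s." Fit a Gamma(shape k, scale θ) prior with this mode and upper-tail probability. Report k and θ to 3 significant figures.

k ≈ 11.2, θ ≈ 0.383

Gamma(k,θ) with k>1 has mode (k−1)θ, so θ = 3.92/(k−1).
Need P(X < 6.01) = 0.9 with θ tied to k this way. Start at k = 2, θ = 3.92: P(X<6.01) ≈ 0.453.
Too low — raise k to concentrate. Iterating converges to k ≈ 11.2.
Then θ = 3.92/(11.2−1) ≈ 0.383.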